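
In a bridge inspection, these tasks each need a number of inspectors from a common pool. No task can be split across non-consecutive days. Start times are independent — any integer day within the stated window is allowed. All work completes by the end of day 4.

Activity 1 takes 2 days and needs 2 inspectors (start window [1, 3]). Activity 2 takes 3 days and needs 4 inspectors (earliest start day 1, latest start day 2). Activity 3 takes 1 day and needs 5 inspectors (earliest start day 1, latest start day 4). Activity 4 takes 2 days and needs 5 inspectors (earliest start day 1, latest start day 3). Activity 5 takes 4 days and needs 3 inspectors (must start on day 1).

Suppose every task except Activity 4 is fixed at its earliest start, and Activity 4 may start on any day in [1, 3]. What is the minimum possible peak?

14

Activity 4@1: d1:19  d2:14  d3:7  d4:3 → peak 19
Activity 4@2: d1:14  d2:14  d3:12  d4:3 → peak 14
Activity 4@3: d1:14  d2:9  d3:12  d4:8 → peak 14
Best is Activity 4@2, peak 14.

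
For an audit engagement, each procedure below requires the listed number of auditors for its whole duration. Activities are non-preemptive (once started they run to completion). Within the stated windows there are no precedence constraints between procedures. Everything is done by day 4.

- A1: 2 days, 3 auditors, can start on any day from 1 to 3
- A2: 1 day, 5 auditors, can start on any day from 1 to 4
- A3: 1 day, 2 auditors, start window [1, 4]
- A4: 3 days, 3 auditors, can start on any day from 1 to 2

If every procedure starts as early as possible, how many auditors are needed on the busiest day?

13

Early-start schedule: A1@1, A2@1, A3@1, A4@1.
Load per day: day 1: 13, day 2: 6, day 3: 3, day 4: 0.
Peak is 13.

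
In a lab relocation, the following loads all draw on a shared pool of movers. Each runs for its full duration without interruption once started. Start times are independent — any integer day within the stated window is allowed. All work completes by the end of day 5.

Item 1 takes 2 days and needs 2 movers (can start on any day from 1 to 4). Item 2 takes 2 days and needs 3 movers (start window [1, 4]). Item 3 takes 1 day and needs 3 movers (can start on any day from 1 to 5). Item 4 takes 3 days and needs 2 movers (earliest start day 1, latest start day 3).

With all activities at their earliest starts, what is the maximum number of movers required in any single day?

Early-start schedule: Item 1@1, Item 2@1, Item 3@1, Item 4@1.
Load per day: day 1: 10, day 2: 7, day 3: 2, day 4: 0, day 5: 0.
Peak is 10.

10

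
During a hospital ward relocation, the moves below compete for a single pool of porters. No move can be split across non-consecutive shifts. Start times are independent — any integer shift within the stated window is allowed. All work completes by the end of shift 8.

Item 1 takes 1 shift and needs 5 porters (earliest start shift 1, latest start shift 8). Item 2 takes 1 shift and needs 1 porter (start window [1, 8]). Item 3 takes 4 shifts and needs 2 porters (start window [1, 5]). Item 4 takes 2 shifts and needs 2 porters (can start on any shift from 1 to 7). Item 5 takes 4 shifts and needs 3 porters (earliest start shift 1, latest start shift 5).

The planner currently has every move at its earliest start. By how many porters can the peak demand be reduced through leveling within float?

8

Early-start peak: s1:13  s2:7  s3:5  s4:5  s5:0  s6:0  s7:0  s8:0 ⇒ 13.
Leveled (Item 1@1, Item 2@2, Item 3@2, Item 4@2, Item 5@4): s1:5  s2:5  s3:4  s4:5  s5:5  s6:3  s7:3  s8:0 ⇒ 5.
Reduction 13 − 5 = 8.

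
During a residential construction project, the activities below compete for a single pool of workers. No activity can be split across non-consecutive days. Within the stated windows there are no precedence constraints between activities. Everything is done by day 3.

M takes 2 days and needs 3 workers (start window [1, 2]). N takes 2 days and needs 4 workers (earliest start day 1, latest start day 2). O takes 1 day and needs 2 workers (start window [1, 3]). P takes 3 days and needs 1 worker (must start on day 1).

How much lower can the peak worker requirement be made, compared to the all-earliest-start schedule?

2

Early-start peak: d1:10  d2:8  d3:1 ⇒ 10.
Leveled (M@1, N@1, O@3, P@1): d1:8  d2:8  d3:3 ⇒ 8.
Reduction 10 − 8 = 2.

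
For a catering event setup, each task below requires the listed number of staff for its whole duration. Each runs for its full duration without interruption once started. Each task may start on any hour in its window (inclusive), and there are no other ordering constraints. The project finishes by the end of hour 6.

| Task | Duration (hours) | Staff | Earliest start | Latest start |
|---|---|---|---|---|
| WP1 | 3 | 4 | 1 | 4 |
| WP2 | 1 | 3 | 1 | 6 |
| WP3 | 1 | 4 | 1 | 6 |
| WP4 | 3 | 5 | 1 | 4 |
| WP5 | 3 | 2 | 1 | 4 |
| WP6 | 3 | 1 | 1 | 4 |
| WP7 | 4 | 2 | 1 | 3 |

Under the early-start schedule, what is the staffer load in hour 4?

2

At early start, hour 4 has: WP7.
Demand: 2 = 2.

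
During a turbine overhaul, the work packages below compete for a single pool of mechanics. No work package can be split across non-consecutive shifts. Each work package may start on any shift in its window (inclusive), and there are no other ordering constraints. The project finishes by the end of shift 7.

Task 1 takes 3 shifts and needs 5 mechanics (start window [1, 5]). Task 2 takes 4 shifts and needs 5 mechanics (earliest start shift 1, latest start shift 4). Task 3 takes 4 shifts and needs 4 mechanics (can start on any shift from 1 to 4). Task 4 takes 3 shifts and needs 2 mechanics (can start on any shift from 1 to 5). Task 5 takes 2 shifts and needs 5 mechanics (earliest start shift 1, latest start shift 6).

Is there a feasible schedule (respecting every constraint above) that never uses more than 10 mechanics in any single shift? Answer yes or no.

no

The minimum achievable peak is 11; 10 < 11, so no feasible schedule stays within the cap.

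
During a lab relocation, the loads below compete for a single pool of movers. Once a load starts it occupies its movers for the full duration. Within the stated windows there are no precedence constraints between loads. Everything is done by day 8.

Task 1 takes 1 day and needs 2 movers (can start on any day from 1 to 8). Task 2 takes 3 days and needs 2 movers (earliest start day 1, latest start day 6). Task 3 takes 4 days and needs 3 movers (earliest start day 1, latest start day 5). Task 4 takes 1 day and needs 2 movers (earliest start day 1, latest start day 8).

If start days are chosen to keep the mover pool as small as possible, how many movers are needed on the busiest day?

4

Early-start (Task 1@1, Task 2@1, Task 3@1, Task 4@1) gives peak 9: d1:9  d2:5  d3:5  d4:3  d5:0  d6:0  d7:0  d8:0.
Shift Task 3→4, Task 4→2.
Schedule Task 1@1, Task 2@1, Task 3@4, Task 4@2: d1:4  d2:4  d3:2  d4:3  d5:3  d6:3  d7:3  d8:0 — peak 4.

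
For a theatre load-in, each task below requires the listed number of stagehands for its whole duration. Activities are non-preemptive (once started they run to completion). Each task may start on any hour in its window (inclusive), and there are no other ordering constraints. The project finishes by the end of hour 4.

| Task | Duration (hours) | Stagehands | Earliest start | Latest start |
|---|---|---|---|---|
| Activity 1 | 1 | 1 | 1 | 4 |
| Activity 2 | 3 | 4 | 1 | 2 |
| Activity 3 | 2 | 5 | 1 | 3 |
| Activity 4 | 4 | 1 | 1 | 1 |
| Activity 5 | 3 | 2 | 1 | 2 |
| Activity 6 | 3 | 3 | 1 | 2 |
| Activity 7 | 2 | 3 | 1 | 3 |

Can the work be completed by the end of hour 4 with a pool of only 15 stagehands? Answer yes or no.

Schedule Activity 1@1, Activity 2@1, Activity 3@1, Activity 4@1, Activity 5@1, Activity 6@2, Activity 7@3: h1:13  h2:15  h3:13  h4:7 — peak 15 ≤ 15.

yes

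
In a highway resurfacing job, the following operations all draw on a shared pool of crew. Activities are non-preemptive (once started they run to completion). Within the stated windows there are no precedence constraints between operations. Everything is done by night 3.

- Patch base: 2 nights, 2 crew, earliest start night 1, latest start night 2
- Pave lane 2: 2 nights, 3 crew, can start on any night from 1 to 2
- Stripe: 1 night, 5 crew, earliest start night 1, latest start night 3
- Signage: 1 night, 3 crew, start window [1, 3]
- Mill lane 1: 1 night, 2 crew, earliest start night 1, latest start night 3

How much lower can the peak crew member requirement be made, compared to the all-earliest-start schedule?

8

Early-start peak: n1:15  n2:5  n3:0 ⇒ 15.
Leveled (Patch base@1, Pave lane 2@2, Stripe@1, Signage@3, Mill lane 1@2): n1:7  n2:7  n3:6 ⇒ 7.
Reduction 15 − 7 = 8.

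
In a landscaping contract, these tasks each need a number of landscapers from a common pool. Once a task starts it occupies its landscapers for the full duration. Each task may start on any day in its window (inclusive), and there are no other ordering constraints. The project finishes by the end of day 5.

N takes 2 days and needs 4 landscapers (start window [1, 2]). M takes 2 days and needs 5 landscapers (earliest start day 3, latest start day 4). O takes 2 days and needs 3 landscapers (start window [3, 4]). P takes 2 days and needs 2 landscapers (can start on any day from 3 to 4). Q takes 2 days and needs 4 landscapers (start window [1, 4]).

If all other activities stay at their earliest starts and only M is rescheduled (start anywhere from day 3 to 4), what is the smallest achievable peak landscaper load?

10

M@3: d1:8  d2:8  d3:10  d4:10  d5:0 → peak 10
M@4: d1:8  d2:8  d3:5  d4:10  d5:5 → peak 10
Best is M@3, peak 10.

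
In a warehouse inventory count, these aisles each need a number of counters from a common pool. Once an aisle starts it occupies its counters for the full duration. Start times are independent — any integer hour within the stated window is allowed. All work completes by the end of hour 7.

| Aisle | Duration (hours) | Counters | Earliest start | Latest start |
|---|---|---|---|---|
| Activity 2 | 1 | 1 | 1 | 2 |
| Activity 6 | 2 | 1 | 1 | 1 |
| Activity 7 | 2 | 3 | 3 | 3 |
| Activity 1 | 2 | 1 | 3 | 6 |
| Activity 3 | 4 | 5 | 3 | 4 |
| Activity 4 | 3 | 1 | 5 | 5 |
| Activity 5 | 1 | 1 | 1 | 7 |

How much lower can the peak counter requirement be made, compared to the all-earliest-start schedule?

Early-start peak: h1:3  h2:1  h3:9  h4:9  h5:6  h6:6  h7:1 ⇒ 9.
Leveled (Activity 2@1, Activity 6@1, Activity 7@3, Activity 1@5, Activity 3@3, Activity 4@5, Activity 5@1): h1:3  h2:1  h3:8  h4:8  h5:7  h6:7  h7:1 ⇒ 8.
Reduction 9 − 8 = 1.

1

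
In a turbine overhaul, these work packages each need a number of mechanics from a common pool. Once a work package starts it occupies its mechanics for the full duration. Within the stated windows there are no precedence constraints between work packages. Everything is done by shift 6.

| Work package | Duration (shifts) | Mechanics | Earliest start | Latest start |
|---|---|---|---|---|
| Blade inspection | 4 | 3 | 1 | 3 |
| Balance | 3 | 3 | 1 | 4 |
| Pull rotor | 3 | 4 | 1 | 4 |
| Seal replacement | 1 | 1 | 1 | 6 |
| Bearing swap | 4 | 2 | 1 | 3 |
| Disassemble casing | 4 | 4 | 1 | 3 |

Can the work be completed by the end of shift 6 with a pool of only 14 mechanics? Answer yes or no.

yes

Schedule Blade inspection@1, Balance@1, Pull rotor@4, Seal replacement@1, Bearing swap@1, Disassemble casing@1: s1:13  s2:12  s3:12  s4:13  s5:4  s6:4 — peak 13 ≤ 14.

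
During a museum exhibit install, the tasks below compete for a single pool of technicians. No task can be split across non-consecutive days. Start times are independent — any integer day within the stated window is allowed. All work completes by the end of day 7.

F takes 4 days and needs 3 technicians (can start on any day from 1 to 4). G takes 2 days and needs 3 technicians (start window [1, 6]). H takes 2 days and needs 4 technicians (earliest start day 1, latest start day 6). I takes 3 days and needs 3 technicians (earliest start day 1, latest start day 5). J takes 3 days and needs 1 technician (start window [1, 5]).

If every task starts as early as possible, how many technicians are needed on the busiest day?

Early-start schedule: F@1, G@1, H@1, I@1, J@1.
Load per day: day 1: 14, day 2: 14, day 3: 7, day 4: 3, day 5: 0, day 6: 0, day 7: 0.
Peak is 14.

14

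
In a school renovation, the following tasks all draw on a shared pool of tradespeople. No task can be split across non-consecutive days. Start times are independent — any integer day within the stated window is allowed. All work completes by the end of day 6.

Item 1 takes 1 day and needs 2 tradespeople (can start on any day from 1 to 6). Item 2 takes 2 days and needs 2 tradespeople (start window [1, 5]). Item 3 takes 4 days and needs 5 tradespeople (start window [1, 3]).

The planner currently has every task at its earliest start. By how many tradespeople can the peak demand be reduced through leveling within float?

Early-start peak: d1:9  d2:7  d3:5  d4:5  d5:0  d6:0 ⇒ 9.
Leveled (Item 1@1, Item 2@1, Item 3@3): d1:4  d2:2  d3:5  d4:5  d5:5  d6:5 ⇒ 5.
Reduction 9 − 5 = 4.

4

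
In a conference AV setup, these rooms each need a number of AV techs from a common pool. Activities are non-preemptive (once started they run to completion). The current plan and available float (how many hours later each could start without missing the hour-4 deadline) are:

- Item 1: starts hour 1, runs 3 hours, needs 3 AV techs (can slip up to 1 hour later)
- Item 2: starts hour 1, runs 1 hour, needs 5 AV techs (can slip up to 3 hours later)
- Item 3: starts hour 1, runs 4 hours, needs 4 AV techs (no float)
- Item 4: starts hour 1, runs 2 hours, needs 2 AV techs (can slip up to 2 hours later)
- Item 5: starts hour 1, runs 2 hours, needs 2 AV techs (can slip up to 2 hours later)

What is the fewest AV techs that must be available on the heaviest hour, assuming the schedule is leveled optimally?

Early-start (Item 1@1, Item 2@1, Item 3@1, Item 4@1, Item 5@1) gives peak 16: h1:16  h2:11  h3:7  h4:4.
Shift Item 2→4.
Schedule Item 1@1, Item 2@4, Item 3@1, Item 4@1, Item 5@1: h1:11  h2:11  h3:7  h4:9 — peak 11.

11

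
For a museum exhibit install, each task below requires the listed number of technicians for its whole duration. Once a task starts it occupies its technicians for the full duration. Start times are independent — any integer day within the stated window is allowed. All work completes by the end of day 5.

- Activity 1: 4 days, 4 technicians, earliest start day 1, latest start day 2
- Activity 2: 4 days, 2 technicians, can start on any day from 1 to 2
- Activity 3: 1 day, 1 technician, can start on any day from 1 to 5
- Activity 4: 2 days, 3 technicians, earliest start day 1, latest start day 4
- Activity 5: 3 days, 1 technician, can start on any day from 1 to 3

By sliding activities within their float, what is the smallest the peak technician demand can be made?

9

Early-start (Activity 1@1, Activity 2@1, Activity 3@1, Activity 4@1, Activity 5@1) gives peak 11: d1:11  d2:10  d3:7  d4:6  d5:0.
Shift Activity 4→4.
Schedule Activity 1@1, Activity 2@1, Activity 3@1, Activity 4@4, Activity 5@1: d1:8  d2:7  d3:7  d4:9  d5:3 — peak 9.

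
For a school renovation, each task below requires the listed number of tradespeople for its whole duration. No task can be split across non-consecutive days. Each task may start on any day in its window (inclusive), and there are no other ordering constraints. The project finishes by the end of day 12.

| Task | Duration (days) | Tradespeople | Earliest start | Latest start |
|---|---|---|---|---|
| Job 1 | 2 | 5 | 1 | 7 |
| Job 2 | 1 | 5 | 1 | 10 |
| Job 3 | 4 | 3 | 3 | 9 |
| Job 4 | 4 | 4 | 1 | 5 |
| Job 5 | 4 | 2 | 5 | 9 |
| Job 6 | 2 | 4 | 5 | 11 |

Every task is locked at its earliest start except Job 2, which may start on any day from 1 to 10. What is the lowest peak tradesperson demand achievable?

Job 2@1: d1:14  d2:9  d3:7  d4:7  d5:9  d6:9  d7:2  d8:2  d9:0  d10:0  d11:0  d12:0 → peak 14
Job 2@2: d1:9  d2:14  d3:7  d4:7  d5:9  d6:9  d7:2  d8:2  d9:0  d10:0  d11:0  d12:0 → peak 14
Job 2@3: d1:9  d2:9  d3:12  d4:7  d5:9  d6:9  d7:2  d8:2  d9:0  d10:0  d11:0  d12:0 → peak 12
Job 2@4: d1:9  d2:9  d3:7  d4:12  d5:9  d6:9  d7:2  d8:2  d9:0  d10:0  d11:0  d12:0 → peak 12
Job 2@5: d1:9  d2:9  d3:7  d4:7  d5:14  d6:9  d7:2  d8:2  d9:0  d10:0  d11:0  d12:0 → peak 14
Job 2@6: d1:9  d2:9  d3:7  d4:7  d5:9  d6:14  d7:2  d8:2  d9:0  d10:0  d11:0  d12:0 → peak 14
Job 2@7: d1:9  d2:9  d3:7  d4:7  d5:9  d6:9  d7:7  d8:2  d9:0  d10:0  d11:0  d12:0 → peak 9
Job 2@8: d1:9  d2:9  d3:7  d4:7  d5:9  d6:9  d7:2  d8:7  d9:0  d10:0  d11:0  d12:0 → peak 9
Job 2@9: d1:9  d2:9  d3:7  d4:7  d5:9  d6:9  d7:2  d8:2  d9:5  d10:0  d11:0  d12:0 → peak 9
Job 2@10: d1:9  d2:9  d3:7  d4:7  d5:9  d6:9  d7:2  d8:2  d9:0  d10:5  d11:0  d12:0 → peak 9
Best is Job 2@7, peak 9.

9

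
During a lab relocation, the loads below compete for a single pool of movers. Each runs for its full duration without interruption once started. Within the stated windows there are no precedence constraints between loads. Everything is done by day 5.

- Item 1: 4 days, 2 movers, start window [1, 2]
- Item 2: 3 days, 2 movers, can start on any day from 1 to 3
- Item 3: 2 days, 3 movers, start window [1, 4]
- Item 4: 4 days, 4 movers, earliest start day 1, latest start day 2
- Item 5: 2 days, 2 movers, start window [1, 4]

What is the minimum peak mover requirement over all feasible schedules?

Early-start (Item 1@1, Item 2@1, Item 3@1, Item 4@1, Item 5@1) gives peak 13: d1:13  d2:13  d3:8  d4:6  d5:0.
Shift Item 3→4.
Schedule Item 1@1, Item 2@1, Item 3@4, Item 4@1, Item 5@1: d1:10  d2:10  d3:8  d4:9  d5:3 — peak 10.

10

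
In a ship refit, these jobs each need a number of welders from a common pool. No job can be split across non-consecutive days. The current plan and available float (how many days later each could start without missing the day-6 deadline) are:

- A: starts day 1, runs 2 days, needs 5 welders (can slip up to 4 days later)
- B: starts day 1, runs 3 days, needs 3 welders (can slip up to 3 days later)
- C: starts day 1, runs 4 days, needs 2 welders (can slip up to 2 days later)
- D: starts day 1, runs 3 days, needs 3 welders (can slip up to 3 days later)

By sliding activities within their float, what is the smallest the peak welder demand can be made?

8

Early-start (A@1, B@1, C@1, D@1) gives peak 13: d1:13  d2:13  d3:8  d4:2  d5:0  d6:0.
Shift C→3, D→3.
Schedule A@1, B@1, C@3, D@3: d1:8  d2:8  d3:8  d4:5  d5:5  d6:2 — peak 8.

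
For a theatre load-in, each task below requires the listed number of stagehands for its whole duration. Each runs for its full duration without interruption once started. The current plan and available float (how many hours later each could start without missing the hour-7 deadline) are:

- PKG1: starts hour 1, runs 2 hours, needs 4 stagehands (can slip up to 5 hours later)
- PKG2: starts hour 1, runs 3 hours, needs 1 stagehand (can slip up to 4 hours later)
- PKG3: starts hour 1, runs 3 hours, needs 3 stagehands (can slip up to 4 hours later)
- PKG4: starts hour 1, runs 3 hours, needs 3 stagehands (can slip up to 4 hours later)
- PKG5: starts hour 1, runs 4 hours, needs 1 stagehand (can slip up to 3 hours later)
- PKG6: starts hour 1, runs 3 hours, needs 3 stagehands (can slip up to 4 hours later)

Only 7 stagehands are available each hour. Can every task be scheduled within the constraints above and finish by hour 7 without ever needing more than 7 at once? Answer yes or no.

no

The minimum achievable peak is 8; 7 < 8, so no feasible schedule stays within the cap.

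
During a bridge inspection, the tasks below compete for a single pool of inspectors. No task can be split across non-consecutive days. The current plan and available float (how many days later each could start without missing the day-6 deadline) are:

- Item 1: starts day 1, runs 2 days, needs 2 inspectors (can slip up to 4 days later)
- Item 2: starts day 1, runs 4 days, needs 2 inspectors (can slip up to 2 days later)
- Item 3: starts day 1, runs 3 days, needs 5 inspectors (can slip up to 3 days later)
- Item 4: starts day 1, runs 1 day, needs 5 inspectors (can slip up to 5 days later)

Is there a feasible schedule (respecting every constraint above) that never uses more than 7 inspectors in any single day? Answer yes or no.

yes

Schedule Item 1@1, Item 2@1, Item 3@3, Item 4@6: d1:4  d2:4  d3:7  d4:7  d5:5  d6:5 — peak 7 ≤ 7.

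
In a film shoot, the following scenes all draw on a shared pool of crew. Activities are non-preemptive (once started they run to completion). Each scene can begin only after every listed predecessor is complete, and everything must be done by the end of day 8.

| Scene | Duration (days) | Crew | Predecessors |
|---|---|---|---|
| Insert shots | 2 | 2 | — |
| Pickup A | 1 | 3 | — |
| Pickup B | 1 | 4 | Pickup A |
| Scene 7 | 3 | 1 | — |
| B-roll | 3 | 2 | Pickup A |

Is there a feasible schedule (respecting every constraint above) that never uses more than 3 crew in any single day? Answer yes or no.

no

The minimum achievable peak is 4; 3 < 4, so no feasible schedule stays within the cap.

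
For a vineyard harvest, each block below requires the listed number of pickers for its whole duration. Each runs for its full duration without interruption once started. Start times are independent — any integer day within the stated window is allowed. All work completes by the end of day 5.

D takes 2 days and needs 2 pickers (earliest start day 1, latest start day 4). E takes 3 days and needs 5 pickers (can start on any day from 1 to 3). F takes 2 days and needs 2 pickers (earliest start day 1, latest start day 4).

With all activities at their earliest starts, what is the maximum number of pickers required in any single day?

Early-start schedule: D@1, E@1, F@1.
Load per day: day 1: 9, day 2: 9, day 3: 5, day 4: 0, day 5: 0.
Peak is 9.

9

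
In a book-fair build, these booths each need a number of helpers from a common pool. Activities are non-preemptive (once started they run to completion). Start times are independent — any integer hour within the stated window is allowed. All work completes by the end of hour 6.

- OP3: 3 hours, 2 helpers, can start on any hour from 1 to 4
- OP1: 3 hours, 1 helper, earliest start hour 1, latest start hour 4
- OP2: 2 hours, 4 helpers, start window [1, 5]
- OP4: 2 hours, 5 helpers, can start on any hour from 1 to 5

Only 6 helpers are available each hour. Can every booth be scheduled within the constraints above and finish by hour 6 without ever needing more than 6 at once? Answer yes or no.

Schedule OP3@1, OP1@3, OP2@1, OP4@4: h1:6  h2:6  h3:3  h4:6  h5:6  h6:0 — peak 6 ≤ 6.

yes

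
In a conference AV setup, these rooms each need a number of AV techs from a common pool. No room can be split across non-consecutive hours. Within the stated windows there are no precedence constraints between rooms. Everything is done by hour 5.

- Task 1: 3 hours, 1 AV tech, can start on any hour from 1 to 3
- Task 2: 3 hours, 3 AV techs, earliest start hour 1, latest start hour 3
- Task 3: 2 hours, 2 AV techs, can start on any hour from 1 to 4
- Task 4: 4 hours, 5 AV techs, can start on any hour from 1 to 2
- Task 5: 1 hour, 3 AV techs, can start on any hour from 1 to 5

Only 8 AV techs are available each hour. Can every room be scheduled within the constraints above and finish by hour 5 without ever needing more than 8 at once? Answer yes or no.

no

The minimum achievable peak is 9; 8 < 9, so no feasible schedule stays within the cap.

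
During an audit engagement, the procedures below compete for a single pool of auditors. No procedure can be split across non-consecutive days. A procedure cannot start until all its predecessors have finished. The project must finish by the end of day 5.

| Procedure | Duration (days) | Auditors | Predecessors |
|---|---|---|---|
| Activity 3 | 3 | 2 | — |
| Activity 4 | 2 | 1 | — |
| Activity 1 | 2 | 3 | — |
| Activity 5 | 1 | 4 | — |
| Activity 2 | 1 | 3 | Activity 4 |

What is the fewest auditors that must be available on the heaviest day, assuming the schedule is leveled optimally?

5

Early-start (Activity 3@1, Activity 4@1, Activity 1@1, Activity 5@1, Activity 2@3) gives peak 10: d1:10  d2:6  d3:5  d4:0  d5:0.
Shift Activity 4→3, Activity 5→4, Activity 2→5.
Schedule Activity 3@1, Activity 4@3, Activity 1@1, Activity 5@4, Activity 2@5: d1:5  d2:5  d3:3  d4:5  d5:3 — peak 5.
Total auditor-days = 21 over 5 days ⇒ peak ≥ ⌈21/5⌉ = 5, so 5 is optimal.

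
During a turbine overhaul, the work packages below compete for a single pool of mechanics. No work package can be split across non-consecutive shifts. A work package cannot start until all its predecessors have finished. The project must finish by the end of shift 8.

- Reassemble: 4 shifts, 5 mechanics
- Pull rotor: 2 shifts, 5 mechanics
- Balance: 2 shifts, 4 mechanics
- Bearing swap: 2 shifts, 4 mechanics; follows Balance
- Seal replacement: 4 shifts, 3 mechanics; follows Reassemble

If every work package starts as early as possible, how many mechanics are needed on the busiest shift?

Early-start schedule: Reassemble@1, Pull rotor@1, Balance@1, Bearing swap@3, Seal replacement@5.
Load per shift: shift 1: 14, shift 2: 14, shift 3: 9, shift 4: 9, shift 5: 3, shift 6: 3, shift 7: 3, shift 8: 3.
Peak is 14.

14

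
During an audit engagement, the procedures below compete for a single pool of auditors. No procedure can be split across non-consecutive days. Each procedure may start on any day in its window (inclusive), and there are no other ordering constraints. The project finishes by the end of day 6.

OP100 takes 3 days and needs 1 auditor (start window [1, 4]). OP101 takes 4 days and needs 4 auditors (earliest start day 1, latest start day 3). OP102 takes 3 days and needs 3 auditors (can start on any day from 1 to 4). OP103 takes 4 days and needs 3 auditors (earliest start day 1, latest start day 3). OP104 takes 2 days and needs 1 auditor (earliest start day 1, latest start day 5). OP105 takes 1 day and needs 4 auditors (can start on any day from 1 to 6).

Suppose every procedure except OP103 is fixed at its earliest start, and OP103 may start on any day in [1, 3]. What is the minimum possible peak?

13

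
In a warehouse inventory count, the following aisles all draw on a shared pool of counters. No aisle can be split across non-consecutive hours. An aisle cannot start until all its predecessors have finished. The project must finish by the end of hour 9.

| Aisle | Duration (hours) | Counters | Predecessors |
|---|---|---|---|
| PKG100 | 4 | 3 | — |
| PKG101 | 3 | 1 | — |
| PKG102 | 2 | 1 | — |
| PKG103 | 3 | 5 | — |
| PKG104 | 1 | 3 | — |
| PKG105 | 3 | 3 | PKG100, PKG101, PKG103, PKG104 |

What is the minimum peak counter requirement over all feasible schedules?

8

Early-start (PKG100@1, PKG101@1, PKG102@1, PKG103@1, PKG104@1, PKG105@5) gives peak 13: h1:13  h2:10  h3:9  h4:3  h5:3  h6:3  h7:3  h8:0  h9:0.
Shift PKG103→4, PKG105→7.
Schedule PKG100@1, PKG101@1, PKG102@1, PKG103@4, PKG104@1, PKG105@7: h1:8  h2:5  h3:4  h4:8  h5:5  h6:5  h7:3  h8:3  h9:3 — peak 8.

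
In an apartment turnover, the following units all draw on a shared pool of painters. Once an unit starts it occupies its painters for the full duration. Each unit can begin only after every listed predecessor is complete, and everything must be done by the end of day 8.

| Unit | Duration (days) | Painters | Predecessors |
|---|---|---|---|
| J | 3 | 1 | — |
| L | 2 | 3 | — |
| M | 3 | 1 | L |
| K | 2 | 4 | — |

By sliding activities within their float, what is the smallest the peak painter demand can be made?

4

Early-start (J@1, L@1, M@3, K@1) gives peak 8: d1:8  d2:8  d3:2  d4:1  d5:1  d6:0  d7:0  d8:0.
Shift K→6.
Schedule J@1, L@1, M@3, K@6: d1:4  d2:4  d3:2  d4:1  d5:1  d6:4  d7:4  d8:0 — peak 4.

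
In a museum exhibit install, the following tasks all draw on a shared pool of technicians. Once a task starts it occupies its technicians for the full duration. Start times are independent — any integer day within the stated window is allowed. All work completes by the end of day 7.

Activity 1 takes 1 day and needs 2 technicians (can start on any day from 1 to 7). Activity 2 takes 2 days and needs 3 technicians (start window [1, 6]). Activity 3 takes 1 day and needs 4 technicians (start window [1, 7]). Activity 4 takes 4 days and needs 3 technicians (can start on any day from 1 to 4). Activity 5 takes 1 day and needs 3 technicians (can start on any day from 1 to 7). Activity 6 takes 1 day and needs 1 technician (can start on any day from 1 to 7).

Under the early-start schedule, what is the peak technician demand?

Early-start schedule: Activity 1@1, Activity 2@1, Activity 3@1, Activity 4@1, Activity 5@1, Activity 6@1.
Load per day: day 1: 16, day 2: 6, day 3: 3, day 4: 3, day 5: 0, day 6: 0, day 7: 0.
Peak is 16.

16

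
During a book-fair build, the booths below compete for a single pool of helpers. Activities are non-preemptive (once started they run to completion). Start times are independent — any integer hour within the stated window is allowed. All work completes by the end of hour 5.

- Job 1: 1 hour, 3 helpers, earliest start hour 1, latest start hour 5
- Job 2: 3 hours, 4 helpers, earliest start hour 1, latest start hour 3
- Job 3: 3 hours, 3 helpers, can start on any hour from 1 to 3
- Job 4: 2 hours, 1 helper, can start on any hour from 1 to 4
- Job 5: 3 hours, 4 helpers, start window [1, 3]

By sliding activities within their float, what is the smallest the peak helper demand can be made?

Early-start (Job 1@1, Job 2@1, Job 3@1, Job 4@1, Job 5@1) gives peak 15: h1:15  h2:12  h3:11  h4:0  h5:0.
Shift Job 5→3.
Schedule Job 1@1, Job 2@1, Job 3@1, Job 4@1, Job 5@3: h1:11  h2:8  h3:11  h4:4  h5:4 — peak 11.

11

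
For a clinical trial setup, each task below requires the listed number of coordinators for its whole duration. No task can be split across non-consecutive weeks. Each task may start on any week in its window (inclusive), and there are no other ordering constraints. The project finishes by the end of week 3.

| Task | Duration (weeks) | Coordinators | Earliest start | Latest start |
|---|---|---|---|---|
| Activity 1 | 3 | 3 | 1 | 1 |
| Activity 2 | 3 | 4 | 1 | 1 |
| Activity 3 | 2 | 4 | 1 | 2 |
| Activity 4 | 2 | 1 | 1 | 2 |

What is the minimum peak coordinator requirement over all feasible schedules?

Schedule Activity 1@1, Activity 2@1, Activity 3@1, Activity 4@1: w1:12  w2:12  w3:7 — peak 12.
No arrangement of the 4 feasible schedules does better.

12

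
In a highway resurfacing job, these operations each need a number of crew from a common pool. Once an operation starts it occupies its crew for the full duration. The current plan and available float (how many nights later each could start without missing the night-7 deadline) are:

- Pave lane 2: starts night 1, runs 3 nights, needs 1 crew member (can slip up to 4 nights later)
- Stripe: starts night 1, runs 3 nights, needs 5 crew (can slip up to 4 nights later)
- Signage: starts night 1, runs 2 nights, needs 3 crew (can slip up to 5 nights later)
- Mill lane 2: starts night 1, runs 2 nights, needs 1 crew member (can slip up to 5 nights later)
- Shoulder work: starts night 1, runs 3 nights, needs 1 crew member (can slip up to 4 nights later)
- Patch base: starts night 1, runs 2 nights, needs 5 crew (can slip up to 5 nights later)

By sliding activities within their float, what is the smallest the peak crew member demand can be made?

6

Early-start (Pave lane 2@1, Stripe@1, Signage@1, Mill lane 2@1, Shoulder work@1, Patch base@1) gives peak 16: n1:16  n2:16  n3:7  n4:0  n5:0  n6:0  n7:0.
Shift Signage→4, Mill lane 2→4, Shoulder work→4, Patch base→6.
Schedule Pave lane 2@1, Stripe@1, Signage@4, Mill lane 2@4, Shoulder work@4, Patch base@6: n1:6  n2:6  n3:6  n4:5  n5:5  n6:6  n7:5 — peak 6.
Total crew member-nights = 39 over 7 nights ⇒ peak ≥ ⌈39/7⌉ = 6, so 6 is optimal.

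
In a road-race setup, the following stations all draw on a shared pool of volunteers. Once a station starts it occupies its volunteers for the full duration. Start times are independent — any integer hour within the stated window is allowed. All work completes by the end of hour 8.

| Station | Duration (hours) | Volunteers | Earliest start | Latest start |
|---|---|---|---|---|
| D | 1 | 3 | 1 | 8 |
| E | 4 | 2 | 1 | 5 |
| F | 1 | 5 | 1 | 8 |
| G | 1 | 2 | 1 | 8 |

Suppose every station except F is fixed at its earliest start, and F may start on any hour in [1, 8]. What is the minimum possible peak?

7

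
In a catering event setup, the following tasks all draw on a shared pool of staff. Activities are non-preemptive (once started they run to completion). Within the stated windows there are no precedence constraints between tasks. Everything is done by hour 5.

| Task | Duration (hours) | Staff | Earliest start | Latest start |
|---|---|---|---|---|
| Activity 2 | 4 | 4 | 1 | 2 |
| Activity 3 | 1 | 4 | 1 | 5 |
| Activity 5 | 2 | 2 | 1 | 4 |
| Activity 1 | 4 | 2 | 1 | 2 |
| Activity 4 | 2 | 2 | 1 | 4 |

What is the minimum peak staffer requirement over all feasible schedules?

Early-start (Activity 2@1, Activity 3@1, Activity 5@1, Activity 1@1, Activity 4@1) gives peak 14: h1:14  h2:10  h3:6  h4:6  h5:0.
Shift Activity 5→2, Activity 1→2, Activity 4→4.
Schedule Activity 2@1, Activity 3@1, Activity 5@2, Activity 1@2, Activity 4@4: h1:8  h2:8  h3:8  h4:8  h5:4 — peak 8.
Total staffer-hours = 36 over 5 hours ⇒ peak ≥ ⌈36/5⌉ = 8, so 8 is optimal.

8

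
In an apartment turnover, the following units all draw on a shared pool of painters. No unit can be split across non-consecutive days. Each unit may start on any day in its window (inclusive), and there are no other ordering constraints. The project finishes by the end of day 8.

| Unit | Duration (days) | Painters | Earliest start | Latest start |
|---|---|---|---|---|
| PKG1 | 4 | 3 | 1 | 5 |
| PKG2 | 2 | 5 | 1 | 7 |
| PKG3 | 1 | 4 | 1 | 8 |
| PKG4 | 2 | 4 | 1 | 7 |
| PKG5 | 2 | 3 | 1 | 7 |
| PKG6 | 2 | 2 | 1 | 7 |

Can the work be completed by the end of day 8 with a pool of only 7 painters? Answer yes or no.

Schedule PKG1@1, PKG2@5, PKG3@1, PKG4@2, PKG5@7, PKG6@4: d1:7  d2:7  d3:7  d4:5  d5:7  d6:5  d7:3  d8:3 — peak 7 ≤ 7.

yes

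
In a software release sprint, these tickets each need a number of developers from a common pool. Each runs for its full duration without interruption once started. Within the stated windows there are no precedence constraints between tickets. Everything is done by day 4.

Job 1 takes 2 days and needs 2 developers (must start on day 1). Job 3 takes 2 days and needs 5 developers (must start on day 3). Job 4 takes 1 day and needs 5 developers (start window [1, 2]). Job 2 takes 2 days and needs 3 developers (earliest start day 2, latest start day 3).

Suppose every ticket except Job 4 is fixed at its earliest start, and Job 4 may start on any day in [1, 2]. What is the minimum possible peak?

8

Job 4@1: d1:7  d2:5  d3:8  d4:5 → peak 8
Job 4@2: d1:2  d2:10  d3:8  d4:5 → peak 10
Best is Job 4@1, peak 8.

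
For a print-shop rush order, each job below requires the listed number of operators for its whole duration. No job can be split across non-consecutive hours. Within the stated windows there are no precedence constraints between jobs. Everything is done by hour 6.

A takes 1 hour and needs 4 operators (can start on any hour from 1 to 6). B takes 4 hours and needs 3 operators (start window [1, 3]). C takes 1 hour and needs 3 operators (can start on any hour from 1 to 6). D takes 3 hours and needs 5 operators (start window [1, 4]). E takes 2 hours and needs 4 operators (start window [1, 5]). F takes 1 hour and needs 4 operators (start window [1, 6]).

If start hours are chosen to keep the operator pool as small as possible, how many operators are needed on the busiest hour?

Early-start (A@1, B@1, C@1, D@1, E@1, F@1) gives peak 23: h1:23  h2:12  h3:8  h4:3  h5:0  h6:0.
Shift C→5, D→2, E→5, F→6.
Schedule A@1, B@1, C@5, D@2, E@5, F@6: h1:7  h2:8  h3:8  h4:8  h5:7  h6:8 — peak 8.
Total operator-hours = 46 over 6 hours ⇒ peak ≥ ⌈46/6⌉ = 8, so 8 is optimal.

8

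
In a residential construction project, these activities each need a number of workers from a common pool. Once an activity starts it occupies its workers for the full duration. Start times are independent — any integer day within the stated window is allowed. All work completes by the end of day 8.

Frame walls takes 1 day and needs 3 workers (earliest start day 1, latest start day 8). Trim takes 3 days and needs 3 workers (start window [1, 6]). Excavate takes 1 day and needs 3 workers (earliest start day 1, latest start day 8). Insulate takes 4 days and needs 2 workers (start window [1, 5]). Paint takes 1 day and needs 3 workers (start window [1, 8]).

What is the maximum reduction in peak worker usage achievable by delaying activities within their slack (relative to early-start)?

9

Early-start peak: d1:14  d2:5  d3:5  d4:2  d5:0  d6:0  d7:0  d8:0 ⇒ 14.
Leveled (Frame walls@1, Trim@2, Excavate@5, Insulate@1, Paint@6): d1:5  d2:5  d3:5  d4:5  d5:3  d6:3  d7:0  d8:0 ⇒ 5.
Reduction 14 − 5 = 9.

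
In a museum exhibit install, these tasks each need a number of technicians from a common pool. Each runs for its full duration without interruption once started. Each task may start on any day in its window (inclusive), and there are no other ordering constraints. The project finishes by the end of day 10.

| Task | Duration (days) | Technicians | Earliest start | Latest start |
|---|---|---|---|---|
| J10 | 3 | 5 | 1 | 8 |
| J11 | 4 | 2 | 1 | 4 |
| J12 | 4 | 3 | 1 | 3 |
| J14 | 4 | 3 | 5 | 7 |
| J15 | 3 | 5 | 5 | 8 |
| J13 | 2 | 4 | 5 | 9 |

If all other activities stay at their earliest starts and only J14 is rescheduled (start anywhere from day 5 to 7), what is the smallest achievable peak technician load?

J14@5: d1:10  d2:10  d3:10  d4:5  d5:12  d6:12  d7:8  d8:3  d9:0  d10:0 → peak 12
J14@6: d1:10  d2:10  d3:10  d4:5  d5:9  d6:12  d7:8  d8:3  d9:3  d10:0 → peak 12
J14@7: d1:10  d2:10  d3:10  d4:5  d5:9  d6:9  d7:8  d8:3  d9:3  d10:3 → peak 10
Best is J14@7, peak 10.

10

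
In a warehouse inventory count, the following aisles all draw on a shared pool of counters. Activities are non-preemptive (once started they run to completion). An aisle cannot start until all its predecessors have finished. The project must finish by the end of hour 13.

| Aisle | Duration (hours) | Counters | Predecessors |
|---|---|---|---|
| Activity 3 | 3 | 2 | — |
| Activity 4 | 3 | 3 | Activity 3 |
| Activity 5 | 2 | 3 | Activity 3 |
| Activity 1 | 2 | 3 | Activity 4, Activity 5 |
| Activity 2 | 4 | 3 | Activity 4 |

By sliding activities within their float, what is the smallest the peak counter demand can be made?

Schedule Activity 3@1, Activity 4@4, Activity 5@4, Activity 1@7, Activity 2@7: h1:2  h2:2  h3:2  h4:6  h5:6  h6:3  h7:6  h8:6  h9:3  h10:3  h11:0  h12:0  h13:0 — peak 6.

6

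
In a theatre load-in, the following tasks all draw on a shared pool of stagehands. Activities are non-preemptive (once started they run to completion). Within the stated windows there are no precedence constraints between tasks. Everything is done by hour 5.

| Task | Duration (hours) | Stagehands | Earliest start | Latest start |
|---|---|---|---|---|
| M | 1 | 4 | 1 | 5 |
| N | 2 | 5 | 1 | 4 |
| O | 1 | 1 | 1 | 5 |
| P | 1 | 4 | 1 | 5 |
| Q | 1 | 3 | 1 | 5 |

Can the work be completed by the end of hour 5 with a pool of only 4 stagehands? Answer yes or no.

Total stagehand-hours = 22; over 5 hours the average is 22/5 > 4, so some hour must exceed 4.

no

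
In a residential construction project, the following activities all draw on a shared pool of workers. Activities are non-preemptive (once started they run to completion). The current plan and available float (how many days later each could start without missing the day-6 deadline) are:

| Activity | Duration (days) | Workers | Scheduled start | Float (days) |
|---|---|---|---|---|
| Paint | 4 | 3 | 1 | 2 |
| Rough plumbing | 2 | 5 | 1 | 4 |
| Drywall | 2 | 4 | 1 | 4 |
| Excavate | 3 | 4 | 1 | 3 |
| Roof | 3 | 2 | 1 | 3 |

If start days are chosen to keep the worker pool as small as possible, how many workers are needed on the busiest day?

9

Early-start (Paint@1, Rough plumbing@1, Drywall@1, Excavate@1, Roof@1) gives peak 18: d1:18  d2:18  d3:9  d4:3  d5:0  d6:0.
Shift Rough plumbing→4, Drywall→5.
Schedule Paint@1, Rough plumbing@4, Drywall@5, Excavate@1, Roof@1: d1:9  d2:9  d3:9  d4:8  d5:9  d6:4 — peak 9.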